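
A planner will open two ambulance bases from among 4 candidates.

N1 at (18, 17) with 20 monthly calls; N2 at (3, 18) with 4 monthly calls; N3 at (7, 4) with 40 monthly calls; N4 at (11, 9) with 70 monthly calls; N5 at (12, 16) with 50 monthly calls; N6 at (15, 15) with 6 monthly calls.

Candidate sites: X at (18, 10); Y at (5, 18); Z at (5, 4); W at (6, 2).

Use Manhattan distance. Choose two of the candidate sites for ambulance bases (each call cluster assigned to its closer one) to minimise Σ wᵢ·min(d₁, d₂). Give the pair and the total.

Evaluate every pair (each demand assigned to the nearer of the two):
  {X, Z}: total = 1492
  {X, W}: total = 1544
  {Y, Z}: total = 1666
  {Y, W}: total = 1776
  {X, Y}: total = 1846
  {Z, W}: total = 2510
Best pair: {X, Z} with total 1492.

{X, Z}, total 1492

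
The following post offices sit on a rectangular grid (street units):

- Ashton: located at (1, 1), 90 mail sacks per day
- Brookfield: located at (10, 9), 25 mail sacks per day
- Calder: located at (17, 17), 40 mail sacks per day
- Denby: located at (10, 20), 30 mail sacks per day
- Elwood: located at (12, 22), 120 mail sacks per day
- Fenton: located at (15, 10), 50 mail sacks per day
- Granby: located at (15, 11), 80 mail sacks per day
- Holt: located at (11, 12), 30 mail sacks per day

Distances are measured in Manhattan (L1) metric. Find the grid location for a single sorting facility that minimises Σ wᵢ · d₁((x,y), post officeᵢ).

(12, 11)

Manhattan distance separates: Σwᵢ(|x−xᵢ|+|y−yᵢ|) = Σwᵢ|x−xᵢ| + Σwᵢ|y−yᵢ|, so x and y are optimised independently as 1-D weighted medians.
Total weight W = 465; half = 232.5.
x-coordinate, sorted with cumulative weight:
  x=1 (Ashton, w=90) cum 90
  x=10 (Brookfield, w=25) cum 115
  x=10 (Denby, w=30) cum 145
  x=11 (Holt, w=30) cum 175
  x=12 (Elwood, w=120) cum 295  ← median
  x=15 (Fenton, w=50) cum 345
  x=15 (Granby, w=80) cum 425
  x=17 (Calder, w=40) cum 465
⇒ x* = 12
y-coordinate, sorted with cumulative weight:
  y=1 (Ashton, w=90) cum 90
  y=9 (Brookfield, w=25) cum 115
  y=10 (Fenton, w=50) cum 165
  y=11 (Granby, w=80) cum 245  ← median
  y=12 (Holt, w=30) cum 275
  y=17 (Calder, w=40) cum 315
  y=20 (Denby, w=30) cum 345
  y=22 (Elwood, w=120) cum 465
⇒ y* = 11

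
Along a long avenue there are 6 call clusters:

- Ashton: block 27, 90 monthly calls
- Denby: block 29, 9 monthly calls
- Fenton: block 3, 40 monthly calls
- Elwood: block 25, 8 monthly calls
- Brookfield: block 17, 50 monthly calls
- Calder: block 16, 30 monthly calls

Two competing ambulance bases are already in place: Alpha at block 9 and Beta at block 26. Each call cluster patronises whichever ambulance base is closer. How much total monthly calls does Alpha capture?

The indifferent point is the midpoint (9+26)/2 = 17.5; call clusters left of it (closer to Alpha at 9) go to Alpha, those right go to Beta.
  Fenton at 3 (w=40) → Alpha
  Calder at 16 (w=30) → Alpha
  Brookfield at 17 (w=50) → Alpha
  Elwood at 25 (w=8) → Beta
  Ashton at 27 (w=90) → Beta
  Denby at 29 (w=9) → Beta
Alpha captures 120; Beta captures 107.

120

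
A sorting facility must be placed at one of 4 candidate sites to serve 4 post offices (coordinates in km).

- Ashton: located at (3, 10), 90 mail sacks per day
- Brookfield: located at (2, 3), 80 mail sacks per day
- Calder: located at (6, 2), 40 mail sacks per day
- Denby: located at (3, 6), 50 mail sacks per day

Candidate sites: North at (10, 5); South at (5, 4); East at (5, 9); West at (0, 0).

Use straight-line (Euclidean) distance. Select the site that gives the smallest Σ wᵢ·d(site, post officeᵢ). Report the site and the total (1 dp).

Total weighted distance at each candidate:
  North (10, 5): total = 1987.5
  South (5, 4): total = 1053.1
  East (5, 9): total = 1201.0
  West (0, 0): total = 1816.5
Minimum is at South with total 1053.1 km.

South, total 1053.1 km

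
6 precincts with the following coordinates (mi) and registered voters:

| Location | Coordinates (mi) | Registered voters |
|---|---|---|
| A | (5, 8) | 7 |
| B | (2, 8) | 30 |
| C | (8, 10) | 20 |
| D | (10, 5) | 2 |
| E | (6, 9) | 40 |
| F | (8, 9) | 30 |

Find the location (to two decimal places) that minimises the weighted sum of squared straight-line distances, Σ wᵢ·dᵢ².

The minimiser of Σwᵢ‖p−pᵢ‖² is the weighted centroid p* = (Σwᵢpᵢ)/(Σwᵢ).
Σwᵢ = 129.
Σwᵢxᵢ = 7·5 + 30·2 + 20·8 + 2·10 + 40·6 + 30·8 = 755.
Σwᵢyᵢ = 7·8 + 30·8 + 20·10 + 2·5 + 40·9 + 30·9 = 1136.
x* = 755/129 = 5.85, y* = 1136/129 = 8.81.

(5.85, 8.81)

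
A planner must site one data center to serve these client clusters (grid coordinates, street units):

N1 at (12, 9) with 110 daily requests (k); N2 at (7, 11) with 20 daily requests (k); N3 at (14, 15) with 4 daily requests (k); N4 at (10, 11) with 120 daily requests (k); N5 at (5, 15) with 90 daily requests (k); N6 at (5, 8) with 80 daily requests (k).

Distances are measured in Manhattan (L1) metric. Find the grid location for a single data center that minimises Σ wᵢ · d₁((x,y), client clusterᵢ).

(10, 11)

Manhattan distance separates: Σwᵢ(|x−xᵢ|+|y−yᵢ|) = Σwᵢ|x−xᵢ| + Σwᵢ|y−yᵢ|, so x and y are optimised independently as 1-D weighted medians.
Total weight W = 424; half = 212.
x-coordinate, sorted with cumulative weight:
  x=5 (N5, w=90) cum 90
  x=5 (N6, w=80) cum 170
  x=7 (N2, w=20) cum 190
  x=10 (N4, w=120) cum 310  ← median
  x=12 (N1, w=110) cum 420
  x=14 (N3, w=4) cum 424
⇒ x* = 10
y-coordinate, sorted with cumulative weight:
  y=8 (N6, w=80) cum 80
  y=9 (N1, w=110) cum 190
  y=11 (N2, w=20) cum 210
  y=11 (N4, w=120) cum 330  ← median
  y=15 (N3, w=4) cum 334
  y=15 (N5, w=90) cum 424
⇒ y* = 11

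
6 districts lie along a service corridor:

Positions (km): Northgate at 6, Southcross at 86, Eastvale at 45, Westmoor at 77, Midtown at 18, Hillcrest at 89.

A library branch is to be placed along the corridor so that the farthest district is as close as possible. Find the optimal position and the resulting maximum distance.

The 1-center on a line is the midpoint of the two extreme points: leftmost at 6, rightmost at 89.
Optimal location = (6 + 89)/2 = 47.5; maximum distance = (89 − 6)/2 = 41.5.

location 47.5, max distance 41.5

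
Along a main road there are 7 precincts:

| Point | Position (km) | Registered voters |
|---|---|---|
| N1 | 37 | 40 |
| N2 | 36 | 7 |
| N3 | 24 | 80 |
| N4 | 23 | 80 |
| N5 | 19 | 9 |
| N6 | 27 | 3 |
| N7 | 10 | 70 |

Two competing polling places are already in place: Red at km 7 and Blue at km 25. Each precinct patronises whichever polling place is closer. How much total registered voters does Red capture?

70

The indifferent point is the midpoint (7+25)/2 = 16; precincts left of it (closer to Red at 7) go to Red, those right go to Blue.
  N7 at 10 (w=70) → Red
  N5 at 19 (w=9) → Blue
  N4 at 23 (w=80) → Blue
  N3 at 24 (w=80) → Blue
  N6 at 27 (w=3) → Blue
  N2 at 36 (w=7) → Blue
  N1 at 37 (w=40) → Blue
Red captures 70; Blue captures 219.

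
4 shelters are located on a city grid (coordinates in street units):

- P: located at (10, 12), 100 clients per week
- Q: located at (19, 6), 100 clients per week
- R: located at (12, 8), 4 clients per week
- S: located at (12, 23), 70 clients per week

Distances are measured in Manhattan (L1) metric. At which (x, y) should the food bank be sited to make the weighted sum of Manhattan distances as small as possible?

(12, 12)

Manhattan distance separates: Σwᵢ(|x−xᵢ|+|y−yᵢ|) = Σwᵢ|x−xᵢ| + Σwᵢ|y−yᵢ|, so x and y are optimised independently as 1-D weighted medians.
Total weight W = 274; half = 137.
x-coordinate, sorted with cumulative weight:
  x=10 (P, w=100) cum 100
  x=12 (R, w=4) cum 104
  x=12 (S, w=70) cum 174  ← median
  x=19 (Q, w=100) cum 274
⇒ x* = 12
y-coordinate, sorted with cumulative weight:
  y=6 (Q, w=100) cum 100
  y=8 (R, w=4) cum 104
  y=12 (P, w=100) cum 204  ← median
  y=23 (S, w=70) cum 274
⇒ y* = 12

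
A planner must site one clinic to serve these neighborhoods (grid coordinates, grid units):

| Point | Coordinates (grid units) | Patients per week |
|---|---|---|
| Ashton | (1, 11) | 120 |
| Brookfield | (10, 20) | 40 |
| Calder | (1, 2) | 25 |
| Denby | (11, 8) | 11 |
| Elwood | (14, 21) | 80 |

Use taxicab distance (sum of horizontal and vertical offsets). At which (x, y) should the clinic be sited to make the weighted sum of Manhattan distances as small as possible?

(1, 11)

Manhattan distance separates: Σwᵢ(|x−xᵢ|+|y−yᵢ|) = Σwᵢ|x−xᵢ| + Σwᵢ|y−yᵢ|, so x and y are optimised independently as 1-D weighted medians.
Total weight W = 276; half = 138.
x-coordinate, sorted with cumulative weight:
  x=1 (Ashton, w=120) cum 120
  x=1 (Calder, w=25) cum 145  ← median
  x=10 (Brookfield, w=40) cum 185
  x=11 (Denby, w=11) cum 196
  x=14 (Elwood, w=80) cum 276
⇒ x* = 1
y-coordinate, sorted with cumulative weight:
  y=2 (Calder, w=25) cum 25
  y=8 (Denby, w=11) cum 36
  y=11 (Ashton, w=120) cum 156  ← median
  y=20 (Brookfield, w=40) cum 196
  y=21 (Elwood, w=80) cum 276
⇒ y* = 11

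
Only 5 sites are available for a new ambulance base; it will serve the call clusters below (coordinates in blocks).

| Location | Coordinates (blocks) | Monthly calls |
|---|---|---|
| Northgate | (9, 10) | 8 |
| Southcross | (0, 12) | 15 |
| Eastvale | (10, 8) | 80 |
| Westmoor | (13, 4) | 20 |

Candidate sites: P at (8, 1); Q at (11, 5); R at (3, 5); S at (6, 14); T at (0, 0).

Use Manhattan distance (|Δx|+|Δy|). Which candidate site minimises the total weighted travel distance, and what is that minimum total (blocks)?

Q, total 706 blocks

Total weighted distance at each candidate:
  P (8, 1): total = 1245
  Q (11, 5): total = 706
  R (3, 5): total = 1258
  S (6, 14): total = 1316
  T (0, 0): total = 2112
Minimum is at Q with total 706 blocks.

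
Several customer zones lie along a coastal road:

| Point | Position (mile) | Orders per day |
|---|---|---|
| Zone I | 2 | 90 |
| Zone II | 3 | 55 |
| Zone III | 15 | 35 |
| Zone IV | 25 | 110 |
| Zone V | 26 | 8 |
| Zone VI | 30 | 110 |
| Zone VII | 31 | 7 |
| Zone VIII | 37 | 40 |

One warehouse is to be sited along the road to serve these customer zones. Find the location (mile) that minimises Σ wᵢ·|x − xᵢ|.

For a sum of weighted absolute distances on a line, the optimum is the weighted median (not the mean). Total weight W = 455; half-weight = 227.5.
Sort by position and accumulate weight:
  mile 2 (Zone I, w=90) → cum 90
  mile 3 (Zone II, w=55) → cum 145
  mile 15 (Zone III, w=35) → cum 180
  mile 25 (Zone IV, w=110) → cum 290  ≥ 227.5 → median here
  mile 26 (Zone V, w=8) → cum 298
  mile 30 (Zone VI, w=110) → cum 408
  mile 31 (Zone VII, w=7) → cum 415
  mile 37 (Zone VIII, w=40) → cum 455
Optimal location: mile 25.

x = 25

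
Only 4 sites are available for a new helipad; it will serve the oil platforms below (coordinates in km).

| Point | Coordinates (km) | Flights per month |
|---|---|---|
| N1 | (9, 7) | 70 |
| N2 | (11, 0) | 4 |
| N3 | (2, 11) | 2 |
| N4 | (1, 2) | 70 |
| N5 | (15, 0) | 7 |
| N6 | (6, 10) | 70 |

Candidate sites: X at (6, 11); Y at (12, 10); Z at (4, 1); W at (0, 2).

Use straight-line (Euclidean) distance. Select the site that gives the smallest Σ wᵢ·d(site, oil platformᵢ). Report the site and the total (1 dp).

Total weighted distance at each candidate:
  X (6, 11): total = 1296.5
  Y (12, 10): total = 1802.5
  Z (4, 1): total = 1539.4
  W (0, 2): total = 1659.8
Minimum is at X with total 1296.5 km.

X, total 1296.5 km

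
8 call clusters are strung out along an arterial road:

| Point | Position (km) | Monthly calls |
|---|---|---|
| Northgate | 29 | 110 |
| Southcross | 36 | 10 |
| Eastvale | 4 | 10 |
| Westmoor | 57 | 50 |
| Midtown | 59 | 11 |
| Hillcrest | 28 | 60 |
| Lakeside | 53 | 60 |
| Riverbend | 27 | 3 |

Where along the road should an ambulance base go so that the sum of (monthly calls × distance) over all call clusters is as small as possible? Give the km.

x = 29

For a sum of weighted absolute distances on a line, the optimum is the weighted median (not the mean). Total weight W = 314; half-weight = 157.
Sort by position and accumulate weight:
  km 4 (Eastvale, w=10) → cum 10
  km 27 (Riverbend, w=3) → cum 13
  km 28 (Hillcrest, w=60) → cum 73
  km 29 (Northgate, w=110) → cum 183  ≥ 157 → median here
  km 36 (Southcross, w=10) → cum 193
  km 53 (Lakeside, w=60) → cum 253
  km 57 (Westmoor, w=50) → cum 303
  km 59 (Midtown, w=11) → cum 314
Optimal location: km 29.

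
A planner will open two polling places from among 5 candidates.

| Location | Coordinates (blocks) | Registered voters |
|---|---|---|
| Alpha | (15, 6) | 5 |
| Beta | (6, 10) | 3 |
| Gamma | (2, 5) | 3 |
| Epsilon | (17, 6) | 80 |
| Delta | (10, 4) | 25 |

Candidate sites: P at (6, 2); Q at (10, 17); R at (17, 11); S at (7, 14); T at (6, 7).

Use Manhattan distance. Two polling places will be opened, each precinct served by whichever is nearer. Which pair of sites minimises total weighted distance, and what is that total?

{P, R}, total 630

Evaluate every pair (each demand assigned to the nearer of the two):
  {P, R}: total = 630
  {R, T}: total = 637
  {R, S}: total = 817
  {Q, R}: total = 853
  {P, T}: total = 1187
  {Q, T}: total = 1212
  {S, T}: total = 1212
  {P, S}: total = 1451
  {P, Q}: total = 1460
  {Q, S}: total = 1902
Best pair: {P, R} with total 630.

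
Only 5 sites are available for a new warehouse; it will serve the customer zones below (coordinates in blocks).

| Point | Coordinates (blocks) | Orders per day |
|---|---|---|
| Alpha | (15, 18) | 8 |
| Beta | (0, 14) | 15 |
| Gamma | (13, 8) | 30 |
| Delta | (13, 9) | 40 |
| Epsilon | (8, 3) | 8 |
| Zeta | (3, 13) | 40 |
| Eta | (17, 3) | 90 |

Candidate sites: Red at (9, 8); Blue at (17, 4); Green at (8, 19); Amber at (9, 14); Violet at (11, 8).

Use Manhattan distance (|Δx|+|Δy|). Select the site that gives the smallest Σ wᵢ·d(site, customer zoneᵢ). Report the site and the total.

Total weighted distance at each candidate:
  Red (9, 8): total = 2331
  Blue (17, 4): total = 2223
  Green (8, 19): total = 4157
  Amber (9, 14): total = 2961
  Violet (11, 8): total = 2121
Minimum is at Violet with total 2121 blocks.

Violet, total 2121 blocks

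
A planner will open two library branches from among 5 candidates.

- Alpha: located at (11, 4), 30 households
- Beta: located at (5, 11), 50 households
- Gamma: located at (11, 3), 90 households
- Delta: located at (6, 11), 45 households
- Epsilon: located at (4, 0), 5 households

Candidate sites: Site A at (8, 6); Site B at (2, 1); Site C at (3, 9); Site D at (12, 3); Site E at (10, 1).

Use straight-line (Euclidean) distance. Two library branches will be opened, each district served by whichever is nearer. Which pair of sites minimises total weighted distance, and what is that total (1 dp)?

{Site C, Site D}, total 478.8

Evaluate every pair (each demand assigned to the nearer of the two):
  {Site C, Site D}: total = 478.8
  {Site C, Site E}: total = 630.2
  {Site A, Site D}: total = 702.4
  {Site A, Site C}: total = 829.7
  {Site A, Site E}: total = 860.4
  {Site A, Site B}: total = 1035.1
  {Site B, Site D}: total = 1115.6
  {Site D, Site E}: total = 1144.3
  {Site B, Site E}: total = 1314.0
  {Site B, Site C}: total = 1427.6
Best pair: {Site C, Site D} with total 478.8.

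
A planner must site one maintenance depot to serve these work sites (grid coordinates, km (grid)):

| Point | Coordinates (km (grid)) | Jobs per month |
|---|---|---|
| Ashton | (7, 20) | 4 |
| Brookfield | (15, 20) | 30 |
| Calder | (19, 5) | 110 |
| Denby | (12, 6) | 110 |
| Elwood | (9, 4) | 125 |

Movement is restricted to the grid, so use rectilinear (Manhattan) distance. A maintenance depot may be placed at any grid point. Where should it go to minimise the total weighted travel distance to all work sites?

(12, 5)

Manhattan distance separates: Σwᵢ(|x−xᵢ|+|y−yᵢ|) = Σwᵢ|x−xᵢ| + Σwᵢ|y−yᵢ|, so x and y are optimised independently as 1-D weighted medians.
Total weight W = 379; half = 189.5.
x-coordinate, sorted with cumulative weight:
  x=7 (Ashton, w=4) cum 4
  x=9 (Elwood, w=125) cum 129
  x=12 (Denby, w=110) cum 239  ← median
  x=15 (Brookfield, w=30) cum 269
  x=19 (Calder, w=110) cum 379
⇒ x* = 12
y-coordinate, sorted with cumulative weight:
  y=4 (Elwood, w=125) cum 125
  y=5 (Calder, w=110) cum 235  ← median
  y=6 (Denby, w=110) cum 345
  y=20 (Ashton, w=4) cum 349
  y=20 (Brookfield, w=30) cum 379
⇒ y* = 5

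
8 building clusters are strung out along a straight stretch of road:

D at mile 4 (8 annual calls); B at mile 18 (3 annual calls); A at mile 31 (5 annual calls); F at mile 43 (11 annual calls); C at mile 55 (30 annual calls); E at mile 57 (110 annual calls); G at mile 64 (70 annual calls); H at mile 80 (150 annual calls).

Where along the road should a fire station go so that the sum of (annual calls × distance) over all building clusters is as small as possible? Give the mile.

For a sum of weighted absolute distances on a line, the optimum is the weighted median (not the mean). Total weight W = 387; half-weight = 193.5.
Sort by position and accumulate weight:
  mile 4 (D, w=8) → cum 8
  mile 18 (B, w=3) → cum 11
  mile 31 (A, w=5) → cum 16
  mile 43 (F, w=11) → cum 27
  mile 55 (C, w=30) → cum 57
  mile 57 (E, w=110) → cum 167
  mile 64 (G, w=70) → cum 237  ≥ 193.5 → median here
  mile 80 (H, w=150) → cum 387
Optimal location: mile 64.

x = 64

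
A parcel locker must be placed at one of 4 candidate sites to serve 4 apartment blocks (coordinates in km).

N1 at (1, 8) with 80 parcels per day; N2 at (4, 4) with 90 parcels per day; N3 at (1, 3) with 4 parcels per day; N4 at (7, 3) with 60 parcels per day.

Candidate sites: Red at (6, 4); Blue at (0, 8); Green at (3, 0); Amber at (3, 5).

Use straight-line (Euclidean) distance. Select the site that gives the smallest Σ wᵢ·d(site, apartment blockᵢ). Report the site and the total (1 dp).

Amber, total 695.4 km

Total weighted distance at each candidate:
  Red (6, 4): total = 797.5
  Blue (0, 8): total = 1125.7
  Green (3, 0): total = 1345.2
  Amber (3, 5): total = 695.4
Minimum is at Amber with total 695.4 km.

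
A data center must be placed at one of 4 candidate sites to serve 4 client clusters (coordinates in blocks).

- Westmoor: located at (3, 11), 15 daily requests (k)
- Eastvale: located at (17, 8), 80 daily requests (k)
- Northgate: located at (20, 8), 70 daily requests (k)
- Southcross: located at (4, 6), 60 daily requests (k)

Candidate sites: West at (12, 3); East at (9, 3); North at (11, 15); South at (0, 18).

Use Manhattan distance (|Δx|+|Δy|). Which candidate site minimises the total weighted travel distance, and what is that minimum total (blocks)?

Total weighted distance at each candidate:
  West (12, 3): total = 2625
  East (9, 3): total = 2850
  North (11, 15): total = 3300
  South (0, 18): total = 5370
Minimum is at West with total 2625 blocks.

West, total 2625 blocks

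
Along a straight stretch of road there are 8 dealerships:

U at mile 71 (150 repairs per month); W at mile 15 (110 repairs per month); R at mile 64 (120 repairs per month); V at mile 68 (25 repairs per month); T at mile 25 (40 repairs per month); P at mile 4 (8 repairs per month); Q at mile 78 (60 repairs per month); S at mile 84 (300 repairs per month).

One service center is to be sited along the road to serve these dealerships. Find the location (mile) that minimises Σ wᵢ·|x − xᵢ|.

For a sum of weighted absolute distances on a line, the optimum is the weighted median (not the mean). Total weight W = 813; half-weight = 406.5.
Sort by position and accumulate weight:
  mile 4 (P, w=8) → cum 8
  mile 15 (W, w=110) → cum 118
  mile 25 (T, w=40) → cum 158
  mile 64 (R, w=120) → cum 278
  mile 68 (V, w=25) → cum 303
  mile 71 (U, w=150) → cum 453  ≥ 406.5 → median here
  mile 78 (Q, w=60) → cum 513
  mile 84 (S, w=300) → cum 813
Optimal location: mile 71.

x = 71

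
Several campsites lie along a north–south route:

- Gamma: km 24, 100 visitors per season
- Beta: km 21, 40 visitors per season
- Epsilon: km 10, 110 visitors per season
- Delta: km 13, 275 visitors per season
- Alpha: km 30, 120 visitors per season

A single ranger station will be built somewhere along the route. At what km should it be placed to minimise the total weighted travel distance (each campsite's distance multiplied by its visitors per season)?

For a sum of weighted absolute distances on a line, the optimum is the weighted median (not the mean). Total weight W = 645; half-weight = 322.5.
Sort by position and accumulate weight:
  km 10 (Epsilon, w=110) → cum 110
  km 13 (Delta, w=275) → cum 385  ≥ 322.5 → median here
  km 21 (Beta, w=40) → cum 425
  km 24 (Gamma, w=100) → cum 525
  km 30 (Alpha, w=120) → cum 645
Optimal location: km 13.

x = 13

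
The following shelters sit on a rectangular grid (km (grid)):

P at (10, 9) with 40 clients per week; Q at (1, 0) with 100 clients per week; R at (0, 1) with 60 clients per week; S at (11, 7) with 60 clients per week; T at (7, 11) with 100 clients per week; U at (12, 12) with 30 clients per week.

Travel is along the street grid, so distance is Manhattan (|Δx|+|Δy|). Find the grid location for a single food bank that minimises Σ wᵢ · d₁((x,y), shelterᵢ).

(7, 7)

Manhattan distance separates: Σwᵢ(|x−xᵢ|+|y−yᵢ|) = Σwᵢ|x−xᵢ| + Σwᵢ|y−yᵢ|, so x and y are optimised independently as 1-D weighted medians.
Total weight W = 390; half = 195.
x-coordinate, sorted with cumulative weight:
  x=0 (R, w=60) cum 60
  x=1 (Q, w=100) cum 160
  x=7 (T, w=100) cum 260  ← median
  x=10 (P, w=40) cum 300
  x=11 (S, w=60) cum 360
  x=12 (U, w=30) cum 390
⇒ x* = 7
y-coordinate, sorted with cumulative weight:
  y=0 (Q, w=100) cum 100
  y=1 (R, w=60) cum 160
  y=7 (S, w=60) cum 220  ← median
  y=9 (P, w=40) cum 260
  y=11 (T, w=100) cum 360
  y=12 (U, w=30) cum 390
⇒ y* = 7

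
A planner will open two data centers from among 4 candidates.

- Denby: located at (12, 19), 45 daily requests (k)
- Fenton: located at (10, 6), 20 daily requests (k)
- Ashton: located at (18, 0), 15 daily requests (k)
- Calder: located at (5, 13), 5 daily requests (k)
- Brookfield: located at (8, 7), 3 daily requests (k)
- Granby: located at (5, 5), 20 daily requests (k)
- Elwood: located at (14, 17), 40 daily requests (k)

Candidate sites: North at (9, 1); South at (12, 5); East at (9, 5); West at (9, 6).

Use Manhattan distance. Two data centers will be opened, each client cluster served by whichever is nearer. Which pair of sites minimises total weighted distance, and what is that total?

Evaluate every pair (each demand assigned to the nearer of the two):
  {South, West}: total = 1536
  {South, East}: total = 1544
  {North, South}: total = 1633
  {North, West}: total = 1691
  {East, West}: total = 1731
  {North, East}: total = 1784
Best pair: {South, West} with total 1536.

{South, West}, total 1536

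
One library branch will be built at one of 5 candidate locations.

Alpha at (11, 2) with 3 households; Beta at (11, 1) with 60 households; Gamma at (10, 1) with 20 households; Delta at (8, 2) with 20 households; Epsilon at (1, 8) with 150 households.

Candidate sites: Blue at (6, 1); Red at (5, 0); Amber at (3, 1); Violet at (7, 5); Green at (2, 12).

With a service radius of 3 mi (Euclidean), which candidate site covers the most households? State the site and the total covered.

Coverage radius r = 3 mi; a point is covered iff (Δx)²+(Δy)² ≤ 3² = 9.
  Blue (6, 1): covers {Delta} → 20
  Red (5, 0): covers {none} → 0
  Amber (3, 1): covers {none} → 0
  Violet (7, 5): covers {none} → 0
  Green (2, 12): covers {none} → 0
Maximum coverage at Blue: 20 households.

Blue, covering 20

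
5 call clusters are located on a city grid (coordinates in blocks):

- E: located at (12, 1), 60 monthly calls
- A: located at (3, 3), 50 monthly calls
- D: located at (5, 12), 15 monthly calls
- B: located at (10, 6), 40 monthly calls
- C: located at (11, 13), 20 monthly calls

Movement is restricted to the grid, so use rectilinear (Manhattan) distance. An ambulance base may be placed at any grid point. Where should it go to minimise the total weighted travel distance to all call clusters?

(10, 3)

Manhattan distance separates: Σwᵢ(|x−xᵢ|+|y−yᵢ|) = Σwᵢ|x−xᵢ| + Σwᵢ|y−yᵢ|, so x and y are optimised independently as 1-D weighted medians.
Total weight W = 185; half = 92.5.
x-coordinate, sorted with cumulative weight:
  x=3 (A, w=50) cum 50
  x=5 (D, w=15) cum 65
  x=10 (B, w=40) cum 105  ← median
  x=11 (C, w=20) cum 125
  x=12 (E, w=60) cum 185
⇒ x* = 10
y-coordinate, sorted with cumulative weight:
  y=1 (E, w=60) cum 60
  y=3 (A, w=50) cum 110  ← median
  y=6 (B, w=40) cum 150
  y=12 (D, w=15) cum 165
  y=13 (C, w=20) cum 185
⇒ y* = 3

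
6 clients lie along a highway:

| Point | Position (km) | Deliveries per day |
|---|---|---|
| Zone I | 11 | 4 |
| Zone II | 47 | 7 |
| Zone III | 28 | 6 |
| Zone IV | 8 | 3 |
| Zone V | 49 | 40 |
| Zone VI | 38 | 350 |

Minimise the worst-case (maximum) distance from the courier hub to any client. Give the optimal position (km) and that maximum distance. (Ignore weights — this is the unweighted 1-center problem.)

The 1-center on a line is the midpoint of the two extreme points: leftmost at 8, rightmost at 49.
Optimal location = (8 + 49)/2 = 28.5; maximum distance = (49 − 8)/2 = 20.5.

location 28.5, max distance 20.5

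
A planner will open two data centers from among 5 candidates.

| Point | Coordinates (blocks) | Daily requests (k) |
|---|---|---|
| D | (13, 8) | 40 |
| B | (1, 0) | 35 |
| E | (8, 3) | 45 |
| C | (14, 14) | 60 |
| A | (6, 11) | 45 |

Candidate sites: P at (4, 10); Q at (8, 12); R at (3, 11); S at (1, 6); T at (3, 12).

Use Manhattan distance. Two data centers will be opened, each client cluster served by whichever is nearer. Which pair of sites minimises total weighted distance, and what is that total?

Evaluate every pair (each demand assigned to the nearer of the two):
  {Q, S}: total = 1590
  {P, Q}: total = 1835
  {Q, R}: total = 1835
  {Q, T}: total = 1870
  {P, S}: total = 2075
  {R, S}: total = 2155
  {S, T}: total = 2180
  {P, T}: total = 2305
  {P, R}: total = 2365
  {R, T}: total = 2475
Best pair: {Q, S} with total 1590.

{Q, S}, total 1590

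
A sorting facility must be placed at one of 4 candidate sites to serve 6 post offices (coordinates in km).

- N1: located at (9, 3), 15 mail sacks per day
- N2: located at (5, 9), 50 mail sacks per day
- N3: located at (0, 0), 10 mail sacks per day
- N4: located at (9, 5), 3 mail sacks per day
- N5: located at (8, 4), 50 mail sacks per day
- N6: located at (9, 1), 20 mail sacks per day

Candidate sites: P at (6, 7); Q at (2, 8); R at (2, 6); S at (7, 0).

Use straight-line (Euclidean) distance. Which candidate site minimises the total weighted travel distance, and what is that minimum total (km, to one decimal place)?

P, total 604.3 km

Total weighted distance at each candidate:
  P (6, 7): total = 604.3
  Q (2, 8): total = 951.0
  R (2, 6): total = 899.1
  S (7, 0): total = 852.1
Minimum is at P with total 604.3 km.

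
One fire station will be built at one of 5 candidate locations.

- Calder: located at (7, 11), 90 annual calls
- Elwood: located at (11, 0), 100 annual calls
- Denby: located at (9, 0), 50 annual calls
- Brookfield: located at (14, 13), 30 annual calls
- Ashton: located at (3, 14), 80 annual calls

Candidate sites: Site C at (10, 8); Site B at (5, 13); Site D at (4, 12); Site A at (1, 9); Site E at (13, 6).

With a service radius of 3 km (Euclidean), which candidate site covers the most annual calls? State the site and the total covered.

Coverage radius r = 3 km; a point is covered iff (Δx)²+(Δy)² ≤ 3² = 9.
  Site C (10, 8): covers {none} → 0
  Site B (5, 13): covers {Calder, Ashton} → 170
  Site D (4, 12): covers {Ashton} → 80
  Site A (1, 9): covers {none} → 0
  Site E (13, 6): covers {none} → 0
Maximum coverage at Site B: 170 annual calls.

Site B, covering 170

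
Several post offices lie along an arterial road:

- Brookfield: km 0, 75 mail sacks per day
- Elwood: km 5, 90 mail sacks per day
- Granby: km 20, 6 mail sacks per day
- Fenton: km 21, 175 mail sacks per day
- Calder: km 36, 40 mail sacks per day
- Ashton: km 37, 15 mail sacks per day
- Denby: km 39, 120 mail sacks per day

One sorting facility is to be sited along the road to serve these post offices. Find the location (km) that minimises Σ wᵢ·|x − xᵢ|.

x = 21

For a sum of weighted absolute distances on a line, the optimum is the weighted median (not the mean). Total weight W = 521; half-weight = 260.5.
Sort by position and accumulate weight:
  km 0 (Brookfield, w=75) → cum 75
  km 5 (Elwood, w=90) → cum 165
  km 20 (Granby, w=6) → cum 171
  km 21 (Fenton, w=175) → cum 346  ≥ 260.5 → median here
  km 36 (Calder, w=40) → cum 386
  km 37 (Ashton, w=15) → cum 401
  km 39 (Denby, w=120) → cum 521
Optimal location: km 21.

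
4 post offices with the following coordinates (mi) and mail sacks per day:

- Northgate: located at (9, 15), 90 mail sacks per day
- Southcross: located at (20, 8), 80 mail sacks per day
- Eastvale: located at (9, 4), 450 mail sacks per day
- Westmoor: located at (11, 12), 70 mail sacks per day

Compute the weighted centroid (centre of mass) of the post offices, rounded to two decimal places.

(10.48, 6.71)

The minimiser of Σwᵢ‖p−pᵢ‖² is the weighted centroid p* = (Σwᵢpᵢ)/(Σwᵢ).
Σwᵢ = 690.
Σwᵢxᵢ = 90·9 + 80·20 + 450·9 + 70·11 = 7230.
Σwᵢyᵢ = 90·15 + 80·8 + 450·4 + 70·12 = 4630.
x* = 7230/690 = 10.48, y* = 4630/690 = 6.71.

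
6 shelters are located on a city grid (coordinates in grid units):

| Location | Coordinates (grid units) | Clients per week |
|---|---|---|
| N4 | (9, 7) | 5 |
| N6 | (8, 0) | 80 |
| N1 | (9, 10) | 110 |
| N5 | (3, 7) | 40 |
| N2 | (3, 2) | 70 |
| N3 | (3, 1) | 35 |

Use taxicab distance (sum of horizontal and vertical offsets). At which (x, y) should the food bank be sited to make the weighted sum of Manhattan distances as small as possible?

Manhattan distance separates: Σwᵢ(|x−xᵢ|+|y−yᵢ|) = Σwᵢ|x−xᵢ| + Σwᵢ|y−yᵢ|, so x and y are optimised independently as 1-D weighted medians.
Total weight W = 340; half = 170.
x-coordinate, sorted with cumulative weight:
  x=3 (N5, w=40) cum 40
  x=3 (N2, w=70) cum 110
  x=3 (N3, w=35) cum 145
  x=8 (N6, w=80) cum 225  ← median
  x=9 (N4, w=5) cum 230
  x=9 (N1, w=110) cum 340
⇒ x* = 8
y-coordinate, sorted with cumulative weight:
  y=0 (N6, w=80) cum 80
  y=1 (N3, w=35) cum 115
  y=2 (N2, w=70) cum 185  ← median
  y=7 (N4, w=5) cum 190
  y=7 (N5, w=40) cum 230
  y=10 (N1, w=110) cum 340
⇒ y* = 2

(8, 2)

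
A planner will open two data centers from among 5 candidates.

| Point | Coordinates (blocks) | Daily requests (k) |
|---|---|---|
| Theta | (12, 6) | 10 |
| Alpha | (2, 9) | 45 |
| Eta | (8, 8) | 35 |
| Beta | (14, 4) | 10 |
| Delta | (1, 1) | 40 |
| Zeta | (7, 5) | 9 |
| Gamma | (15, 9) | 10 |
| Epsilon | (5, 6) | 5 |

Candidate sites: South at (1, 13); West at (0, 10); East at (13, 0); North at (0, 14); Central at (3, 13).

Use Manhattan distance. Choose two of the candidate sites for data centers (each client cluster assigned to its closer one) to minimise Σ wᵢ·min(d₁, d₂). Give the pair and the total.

Evaluate every pair (each demand assigned to the nearer of the two):
  {West, East}: total = 1259
  {East, Central}: total = 1469
  {South, East}: total = 1509
  {South, West}: total = 1558
  {West, North}: total = 1558
  {West, Central}: total = 1558
  {East, North}: total = 1684
  {South, Central}: total = 1728
  {North, Central}: total = 1808
  {South, North}: total = 1886
Best pair: {West, East} with total 1259.

{West, East}, total 1259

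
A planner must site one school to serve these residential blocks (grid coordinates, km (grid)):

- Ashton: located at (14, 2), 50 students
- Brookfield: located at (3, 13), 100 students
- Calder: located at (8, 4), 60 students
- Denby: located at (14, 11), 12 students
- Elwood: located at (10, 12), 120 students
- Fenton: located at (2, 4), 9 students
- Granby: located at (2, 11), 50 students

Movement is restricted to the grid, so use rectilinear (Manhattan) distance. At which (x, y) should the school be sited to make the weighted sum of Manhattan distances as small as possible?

Manhattan distance separates: Σwᵢ(|x−xᵢ|+|y−yᵢ|) = Σwᵢ|x−xᵢ| + Σwᵢ|y−yᵢ|, so x and y are optimised independently as 1-D weighted medians.
Total weight W = 401; half = 200.5.
x-coordinate, sorted with cumulative weight:
  x=2 (Fenton, w=9) cum 9
  x=2 (Granby, w=50) cum 59
  x=3 (Brookfield, w=100) cum 159
  x=8 (Calder, w=60) cum 219  ← median
  x=10 (Elwood, w=120) cum 339
  x=14 (Ashton, w=50) cum 389
  x=14 (Denby, w=12) cum 401
⇒ x* = 8
y-coordinate, sorted with cumulative weight:
  y=2 (Ashton, w=50) cum 50
  y=4 (Calder, w=60) cum 110
  y=4 (Fenton, w=9) cum 119
  y=11 (Denby, w=12) cum 131
  y=11 (Granby, w=50) cum 181
  y=12 (Elwood, w=120) cum 301  ← median
  y=13 (Brookfield, w=100) cum 401
⇒ y* = 12

(8, 12)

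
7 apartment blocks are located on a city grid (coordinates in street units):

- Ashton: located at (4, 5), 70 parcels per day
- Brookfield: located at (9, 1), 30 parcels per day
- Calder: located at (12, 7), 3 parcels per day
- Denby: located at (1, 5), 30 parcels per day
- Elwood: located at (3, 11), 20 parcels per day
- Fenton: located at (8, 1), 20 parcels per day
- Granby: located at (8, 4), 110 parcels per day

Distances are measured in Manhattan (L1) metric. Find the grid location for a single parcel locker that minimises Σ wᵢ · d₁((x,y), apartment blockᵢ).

Manhattan distance separates: Σwᵢ(|x−xᵢ|+|y−yᵢ|) = Σwᵢ|x−xᵢ| + Σwᵢ|y−yᵢ|, so x and y are optimised independently as 1-D weighted medians.
Total weight W = 283; half = 141.5.
x-coordinate, sorted with cumulative weight:
  x=1 (Denby, w=30) cum 30
  x=3 (Elwood, w=20) cum 50
  x=4 (Ashton, w=70) cum 120
  x=8 (Fenton, w=20) cum 140
  x=8 (Granby, w=110) cum 250  ← median
  x=9 (Brookfield, w=30) cum 280
  x=12 (Calder, w=3) cum 283
⇒ x* = 8
y-coordinate, sorted with cumulative weight:
  y=1 (Brookfield, w=30) cum 30
  y=1 (Fenton, w=20) cum 50
  y=4 (Granby, w=110) cum 160  ← median
  y=5 (Ashton, w=70) cum 230
  y=5 (Denby, w=30) cum 260
  y=7 (Calder, w=3) cum 263
  y=11 (Elwood, w=20) cum 283
⇒ y* = 4

(8, 4)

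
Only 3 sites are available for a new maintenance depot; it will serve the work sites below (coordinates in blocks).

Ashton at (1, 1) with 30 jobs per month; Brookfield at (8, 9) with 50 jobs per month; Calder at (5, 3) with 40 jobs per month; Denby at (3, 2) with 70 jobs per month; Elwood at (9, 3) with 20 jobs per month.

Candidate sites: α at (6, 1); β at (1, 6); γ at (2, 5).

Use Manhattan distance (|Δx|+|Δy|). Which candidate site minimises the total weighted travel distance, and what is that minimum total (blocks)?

α, total 1150 blocks

Total weighted distance at each candidate:
  α (6, 1): total = 1150
  β (1, 6): total = 1570
  γ (2, 5): total = 1310
Minimum is at α with total 1150 blocks.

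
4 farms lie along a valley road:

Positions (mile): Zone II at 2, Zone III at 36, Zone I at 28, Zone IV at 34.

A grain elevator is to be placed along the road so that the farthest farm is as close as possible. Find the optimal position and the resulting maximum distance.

The 1-center on a line is the midpoint of the two extreme points: leftmost at 2, rightmost at 36.
Optimal location = (2 + 36)/2 = 19; maximum distance = (36 − 2)/2 = 17.

location 19, max distance 17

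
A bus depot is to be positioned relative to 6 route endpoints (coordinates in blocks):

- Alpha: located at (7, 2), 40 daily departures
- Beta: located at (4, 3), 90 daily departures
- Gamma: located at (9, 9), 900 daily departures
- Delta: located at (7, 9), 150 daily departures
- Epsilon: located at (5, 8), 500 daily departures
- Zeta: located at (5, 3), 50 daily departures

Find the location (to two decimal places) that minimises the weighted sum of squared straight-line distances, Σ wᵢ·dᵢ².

(7.25, 8.06)

The minimiser of Σwᵢ‖p−pᵢ‖² is the weighted centroid p* = (Σwᵢpᵢ)/(Σwᵢ).
Σwᵢ = 1730.
Σwᵢxᵢ = 40·7 + 90·4 + 900·9 + 150·7 + 500·5 + 50·5 = 12540.
Σwᵢyᵢ = 40·2 + 90·3 + 900·9 + 150·9 + 500·8 + 50·3 = 13950.
x* = 12540/1730 = 7.25, y* = 13950/1730 = 8.06.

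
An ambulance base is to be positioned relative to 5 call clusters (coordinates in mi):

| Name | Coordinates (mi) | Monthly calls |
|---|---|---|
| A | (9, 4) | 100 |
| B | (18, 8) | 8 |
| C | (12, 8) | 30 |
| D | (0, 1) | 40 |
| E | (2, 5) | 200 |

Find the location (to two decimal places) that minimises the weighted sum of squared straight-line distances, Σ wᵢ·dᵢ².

(4.77, 4.61)

The minimiser of Σwᵢ‖p−pᵢ‖² is the weighted centroid p* = (Σwᵢpᵢ)/(Σwᵢ).
Σwᵢ = 378.
Σwᵢxᵢ = 100·9 + 8·18 + 30·12 + 40·0 + 200·2 = 1804.
Σwᵢyᵢ = 100·4 + 8·8 + 30·8 + 40·1 + 200·5 = 1744.
x* = 1804/378 = 4.77, y* = 1744/378 = 4.61.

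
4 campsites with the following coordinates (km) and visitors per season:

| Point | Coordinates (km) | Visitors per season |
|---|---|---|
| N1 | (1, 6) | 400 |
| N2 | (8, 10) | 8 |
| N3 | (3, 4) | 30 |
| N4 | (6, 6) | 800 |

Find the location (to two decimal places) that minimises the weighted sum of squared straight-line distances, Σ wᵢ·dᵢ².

(4.32, 5.98)

The minimiser of Σwᵢ‖p−pᵢ‖² is the weighted centroid p* = (Σwᵢpᵢ)/(Σwᵢ).
Σwᵢ = 1238.
Σwᵢxᵢ = 400·1 + 8·8 + 30·3 + 800·6 = 5354.
Σwᵢyᵢ = 400·6 + 8·10 + 30·4 + 800·6 = 7400.
x* = 5354/1238 = 4.32, y* = 7400/1238 = 5.98.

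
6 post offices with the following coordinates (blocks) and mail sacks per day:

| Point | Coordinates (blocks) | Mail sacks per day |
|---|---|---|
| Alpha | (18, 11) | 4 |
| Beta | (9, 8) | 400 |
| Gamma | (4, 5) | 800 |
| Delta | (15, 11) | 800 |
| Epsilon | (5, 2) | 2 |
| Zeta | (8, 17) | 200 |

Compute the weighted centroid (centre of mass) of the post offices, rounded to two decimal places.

(9.28, 8.82)

The minimiser of Σwᵢ‖p−pᵢ‖² is the weighted centroid p* = (Σwᵢpᵢ)/(Σwᵢ).
Σwᵢ = 2206.
Σwᵢxᵢ = 4·18 + 400·9 + 800·4 + 800·15 + 2·5 + 200·8 = 20482.
Σwᵢyᵢ = 4·11 + 400·8 + 800·5 + 800·11 + 2·2 + 200·17 = 19448.
x* = 20482/2206 = 9.28, y* = 19448/2206 = 8.82.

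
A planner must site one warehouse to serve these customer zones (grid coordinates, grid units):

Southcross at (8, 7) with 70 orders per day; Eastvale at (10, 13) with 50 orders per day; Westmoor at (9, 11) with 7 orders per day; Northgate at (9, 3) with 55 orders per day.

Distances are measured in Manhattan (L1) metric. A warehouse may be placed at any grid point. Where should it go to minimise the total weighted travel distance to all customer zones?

(9, 7)

Manhattan distance separates: Σwᵢ(|x−xᵢ|+|y−yᵢ|) = Σwᵢ|x−xᵢ| + Σwᵢ|y−yᵢ|, so x and y are optimised independently as 1-D weighted medians.
Total weight W = 182; half = 91.
x-coordinate, sorted with cumulative weight:
  x=8 (Southcross, w=70) cum 70
  x=9 (Westmoor, w=7) cum 77
  x=9 (Northgate, w=55) cum 132  ← median
  x=10 (Eastvale, w=50) cum 182
⇒ x* = 9
y-coordinate, sorted with cumulative weight:
  y=3 (Northgate, w=55) cum 55
  y=7 (Southcross, w=70) cum 125  ← median
  y=11 (Westmoor, w=7) cum 132
  y=13 (Eastvale, w=50) cum 182
⇒ y* = 7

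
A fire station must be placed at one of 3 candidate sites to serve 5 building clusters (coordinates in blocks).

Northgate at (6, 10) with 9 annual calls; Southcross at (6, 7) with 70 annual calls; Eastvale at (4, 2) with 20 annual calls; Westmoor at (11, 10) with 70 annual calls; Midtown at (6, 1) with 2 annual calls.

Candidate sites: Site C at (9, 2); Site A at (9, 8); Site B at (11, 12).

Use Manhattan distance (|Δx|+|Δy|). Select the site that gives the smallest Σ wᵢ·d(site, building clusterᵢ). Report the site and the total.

Total weighted distance at each candidate:
  Site C (9, 2): total = 1467
  Site A (9, 8): total = 845
  Site B (11, 12): total = 1275
Minimum is at Site A with total 845 blocks.

Site A, total 845 blocks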